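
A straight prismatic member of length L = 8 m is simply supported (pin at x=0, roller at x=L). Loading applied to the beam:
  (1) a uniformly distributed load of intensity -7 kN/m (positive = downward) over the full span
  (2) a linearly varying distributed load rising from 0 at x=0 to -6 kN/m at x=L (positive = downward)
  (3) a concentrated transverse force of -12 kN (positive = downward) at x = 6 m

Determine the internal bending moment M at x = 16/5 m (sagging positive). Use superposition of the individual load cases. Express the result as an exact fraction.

Load 1 — uniform load w=-7 kN/m over full span:
  M_1 = wx(L-x)/2 = (-7)·(16/5)·(8-(16/5))/2 = -1344/25 kN·m
Load 2 — triangular load w₀=-6 kN/m (0→w₀ over full span):
  M_2 = w₀Lx/6 - w₀x³/(6L) = (-6)·8·(16/5)/6 - (-6)·(16/5)³/(6·8) = -2688/125 kN·m
Load 3 — point force P=-12 kN at a=6 m (b=L-a=2):
  M_3 = Pbx/L  [x≤a] = (-12)·2·(16/5)/8 = -48/5 kN·m
Superposition: M = Σ M_i = -10608/125 kN·m ≈ -84.864000 kN·m

M(16/5) = -10608/125 kN·m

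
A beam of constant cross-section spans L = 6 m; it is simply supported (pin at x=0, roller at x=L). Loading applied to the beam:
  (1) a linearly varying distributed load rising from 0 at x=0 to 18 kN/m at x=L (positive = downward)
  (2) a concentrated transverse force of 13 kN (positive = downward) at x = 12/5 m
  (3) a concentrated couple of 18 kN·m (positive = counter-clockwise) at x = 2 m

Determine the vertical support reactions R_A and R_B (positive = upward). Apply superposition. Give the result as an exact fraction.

Load 1 — triangular load w₀=18 kN/m (0→w₀ over full span):
  R_A = w₀L/6 = 18·6/6 = 18 kN
  R_B = w₀L/3 = 18·6/3 = 36 kN
Load 2 — point force P=13 kN at a=12/5 m (b=L-a=18/5):
  R_A = Pb/L = 13·(18/5)/6 = 39/5 kN
  R_B = Pa/L = 13·(12/5)/6 = 26/5 kN
Load 3 — applied couple M₀=18 kN·m at a=2 m (b=L-a=4):
  R_A = M₀/L = 18/6 = 3 kN
  R_B = -M₀/L = -18/6 = -3 kN
Superposition: R_A = 144/5 kN, R_B = 191/5 kN

R_A = 144/5 kN, R_B = 191/5 kN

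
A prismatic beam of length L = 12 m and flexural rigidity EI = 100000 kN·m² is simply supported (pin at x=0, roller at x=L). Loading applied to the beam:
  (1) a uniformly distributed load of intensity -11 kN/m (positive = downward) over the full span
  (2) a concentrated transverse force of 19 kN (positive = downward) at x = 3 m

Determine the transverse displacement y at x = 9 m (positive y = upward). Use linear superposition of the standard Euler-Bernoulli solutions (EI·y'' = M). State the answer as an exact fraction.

y(9) = 2907/160000 m

Load 1 — uniform load w=-11 kN/m over full span:
  y_1 = -wx(L³-2Lx²+x³)/(24EI) = -(-11)·9·(12³-2·12·9²+9³)/(24·100000) = 16929/800000 m
Load 2 — point force P=19 kN at a=3 m (b=L-a=9):
  y_2 = -Pa(L-x)(2Lx-a²-x²)/(6LEI)  [x>a] = -19·3·(12-9)·(2·12·9-3²-9²)/(6·12·100000) = -1197/400000 m
Superposition: y = Σ y_i = 2907/160000 m ≈ 0.018169 m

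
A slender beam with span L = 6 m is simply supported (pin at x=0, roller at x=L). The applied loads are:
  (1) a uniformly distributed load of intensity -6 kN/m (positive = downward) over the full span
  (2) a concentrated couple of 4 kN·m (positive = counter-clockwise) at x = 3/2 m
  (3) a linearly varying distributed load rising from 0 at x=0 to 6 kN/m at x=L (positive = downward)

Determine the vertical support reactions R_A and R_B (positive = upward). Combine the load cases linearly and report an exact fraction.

Load 1 — uniform load w=-6 kN/m over full span:
  R_A = wL/2 = (-6)·6/2 = -18 kN
  R_B = wL/2 = (-6)·6/2 = -18 kN
Load 2 — applied couple M₀=4 kN·m at a=3/2 m (b=L-a=9/2):
  R_A = M₀/L = 4/6 = 2/3 kN
  R_B = -M₀/L = -4/6 = -2/3 kN
Load 3 — triangular load w₀=6 kN/m (0→w₀ over full span):
  R_A = w₀L/6 = 6·6/6 = 6 kN
  R_B = w₀L/3 = 6·6/3 = 12 kN
Superposition: R_A = -34/3 kN, R_B = -20/3 kN

R_A = -34/3 kN, R_B = -20/3 kN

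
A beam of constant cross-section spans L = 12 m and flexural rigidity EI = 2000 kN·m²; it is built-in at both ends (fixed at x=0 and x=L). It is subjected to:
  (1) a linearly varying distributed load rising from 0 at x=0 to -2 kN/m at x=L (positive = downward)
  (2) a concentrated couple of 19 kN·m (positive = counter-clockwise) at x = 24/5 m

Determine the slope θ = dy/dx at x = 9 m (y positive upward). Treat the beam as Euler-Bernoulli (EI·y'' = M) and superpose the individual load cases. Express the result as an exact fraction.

Load 1 — triangular load w₀=-2 kN/m (0→w₀ over full span):
  θ_1 = -w₀(2x(L-x)(L-2x)(x+2L)+x²(L-x)²)/(120LEI) = -(-2)·(2·9·(12-9)·(12-2·9)·(9+2·12)+9²·(12-9)²)/(120·12·2000) = -1107/160000 rad
Load 2 — applied couple M₀=19 kN·m at a=24/5 m (b=L-a=36/5):
  θ_2 = (R_Ax²/2 - M_Ax - M₀(x-a))/EI  [x>a] with R_A=57/25, M_A=57/25 = ((57/25)·9²/2 - (57/25)·9 - 19·(9-(24/5)))/2000 = -399/100000 rad
Superposition: θ = Σ θ_i = -8727/800000 rad ≈ -0.010909 rad

θ(9) = -8727/800000 rad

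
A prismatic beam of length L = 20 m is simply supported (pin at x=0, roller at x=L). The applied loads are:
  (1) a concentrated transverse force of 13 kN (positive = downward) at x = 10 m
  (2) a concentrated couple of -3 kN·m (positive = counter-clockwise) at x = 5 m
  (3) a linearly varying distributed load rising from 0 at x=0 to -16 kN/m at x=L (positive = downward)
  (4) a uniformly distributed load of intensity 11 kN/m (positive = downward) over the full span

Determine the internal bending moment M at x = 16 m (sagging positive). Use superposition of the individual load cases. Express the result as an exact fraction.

M(16) = 357/5 kN·m

Load 1 — point force P=13 kN at a=10 m (b=L-a=10):
  M_1 = Pa(L-x)/L  [x>a] = 13·10·(20-16)/20 = 26 kN·m
Load 2 — applied couple M₀=-3 kN·m at a=5 m (b=L-a=15):
  M_2 = M₀x/L - M₀  [x>a] = (-3)·16/20 - (-3) = 3/5 kN·m
Load 3 — triangular load w₀=-16 kN/m (0→w₀ over full span):
  M_3 = w₀Lx/6 - w₀x³/(6L) = (-16)·20·16/6 - (-16)·16³/(6·20) = -1536/5 kN·m
Load 4 — uniform load w=11 kN/m over full span:
  M_4 = wx(L-x)/2 = 11·16·(20-16)/2 = 352 kN·m
Superposition: M = Σ M_i = 357/5 kN·m ≈ 71.400000 kN·m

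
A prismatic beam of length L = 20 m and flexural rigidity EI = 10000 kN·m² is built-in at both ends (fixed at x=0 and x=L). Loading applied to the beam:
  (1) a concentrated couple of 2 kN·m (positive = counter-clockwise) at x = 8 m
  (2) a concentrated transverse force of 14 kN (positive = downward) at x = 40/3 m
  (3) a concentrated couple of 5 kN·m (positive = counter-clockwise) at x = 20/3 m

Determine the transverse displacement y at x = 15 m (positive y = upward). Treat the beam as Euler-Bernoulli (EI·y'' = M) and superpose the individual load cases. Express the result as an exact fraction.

y(15) = -2297/81000 m

Load 1 — applied couple M₀=2 kN·m at a=8 m (b=L-a=12):
  y_1 = (R_Ax³/6 - M_Ax²/2 - M₀(x-a)²/2)/EI  [x>a] with R_A=18/125, M_A=6/25 = ((18/125)·15³/6 - (6/25)·15²/2 - 2·(15-8)²/2)/10000 = 1/2000 m
Load 2 — point force P=14 kN at a=40/3 m (b=L-a=20/3):
  y_2 = -Pa²(L-x)²(3bL-(3b+a)(L-x))/(6L³EI)  [x>a] = -14·(40/3)²·(20-15)²·(3·(20/3)·20-(3·(20/3)+(40/3))·(20-15))/(6·20³·10000) = -49/1620 m
Load 3 — applied couple M₀=5 kN·m at a=20/3 m (b=L-a=40/3):
  y_3 = (R_Ax³/6 - M_Ax²/2 - M₀(x-a)²/2)/EI  [x>a] with R_A=1/3, M_A=0 = ((1/3)·15³/6 - 0·15²/2 - 5·(15-(20/3))²/2)/10000 = 1/720 m
Superposition: y = Σ y_i = -2297/81000 m ≈ -0.028358 m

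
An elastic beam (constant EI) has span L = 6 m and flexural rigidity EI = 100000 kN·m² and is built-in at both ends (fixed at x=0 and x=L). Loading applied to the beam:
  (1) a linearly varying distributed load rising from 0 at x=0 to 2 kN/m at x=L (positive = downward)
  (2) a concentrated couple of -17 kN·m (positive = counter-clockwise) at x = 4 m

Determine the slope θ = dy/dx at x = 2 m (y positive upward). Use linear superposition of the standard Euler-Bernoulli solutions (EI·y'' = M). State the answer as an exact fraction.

Load 1 — triangular load w₀=2 kN/m (0→w₀ over full span):
  θ_1 = -w₀(2x(L-x)(L-2x)(x+2L)+x²(L-x)²)/(120LEI) = -2·(2·2·(6-2)·(6-2·2)·(2+2·6)+2²·(6-2)²)/(120·6·100000) = -2/140625 rad
Load 2 — applied couple M₀=-17 kN·m at a=4 m (b=L-a=2):
  θ_2 = (R_Ax²/2 - M_Ax)/EI  [x≤a] with R_A=-34/9, M_A=-17/3 = ((-34/9)·2²/2 - (-17/3)·2)/100000 = 17/450000 rad
Superposition: θ = Σ θ_i = 53/2250000 rad ≈ 0.000024 rad

θ(2) = 53/2250000 rad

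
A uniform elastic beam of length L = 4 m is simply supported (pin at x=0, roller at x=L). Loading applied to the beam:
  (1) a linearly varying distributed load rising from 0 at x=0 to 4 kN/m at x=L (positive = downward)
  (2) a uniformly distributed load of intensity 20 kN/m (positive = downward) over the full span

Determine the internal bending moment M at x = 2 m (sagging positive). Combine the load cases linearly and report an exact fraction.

Load 1 — triangular load w₀=4 kN/m (0→w₀ over full span):
  M_1 = w₀Lx/6 - w₀x³/(6L) = 4·4·2/6 - 4·2³/(6·4) = 4 kN·m
Load 2 — uniform load w=20 kN/m over full span:
  M_2 = wx(L-x)/2 = 20·2·(4-2)/2 = 40 kN·m
Superposition: M = Σ M_i = 44 kN·m ≈ 44.000000 kN·m

M(2) = 44 kN·m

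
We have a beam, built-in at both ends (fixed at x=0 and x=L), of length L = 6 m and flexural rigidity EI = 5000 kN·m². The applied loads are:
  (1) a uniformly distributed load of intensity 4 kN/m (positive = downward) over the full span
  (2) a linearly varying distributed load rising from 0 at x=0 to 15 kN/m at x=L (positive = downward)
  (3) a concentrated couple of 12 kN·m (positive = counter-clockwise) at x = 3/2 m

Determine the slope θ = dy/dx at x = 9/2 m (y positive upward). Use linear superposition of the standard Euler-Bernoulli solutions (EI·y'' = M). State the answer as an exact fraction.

Load 1 — uniform load w=4 kN/m over full span:
  θ_1 = -wx(L-x)(L-2x)/(12EI) = -4·(9/2)·(6-(9/2))·(6-2·(9/2))/(12·5000) = 27/20000 rad
Load 2 — triangular load w₀=15 kN/m (0→w₀ over full span):
  θ_2 = -w₀(2x(L-x)(L-2x)(x+2L)+x²(L-x)²)/(120LEI) = -15·(2·(9/2)·(6-(9/2))·(6-2·(9/2))·((9/2)+2·6)+(9/2)²·(6-(9/2))²)/(120·6·5000) = 3321/1280000 rad
Load 3 — applied couple M₀=12 kN·m at a=3/2 m (b=L-a=9/2):
  θ_3 = (R_Ax²/2 - M_Ax - M₀(x-a))/EI  [x>a] with R_A=9/4, M_A=-9/4 = ((9/4)·(9/2)²/2 - (-9/4)·(9/2) - 12·((9/2)-(3/2)))/5000 = -99/160000 rad
Superposition: θ = Σ θ_i = 4257/1280000 rad ≈ 0.003326 rad

θ(9/2) = 4257/1280000 rad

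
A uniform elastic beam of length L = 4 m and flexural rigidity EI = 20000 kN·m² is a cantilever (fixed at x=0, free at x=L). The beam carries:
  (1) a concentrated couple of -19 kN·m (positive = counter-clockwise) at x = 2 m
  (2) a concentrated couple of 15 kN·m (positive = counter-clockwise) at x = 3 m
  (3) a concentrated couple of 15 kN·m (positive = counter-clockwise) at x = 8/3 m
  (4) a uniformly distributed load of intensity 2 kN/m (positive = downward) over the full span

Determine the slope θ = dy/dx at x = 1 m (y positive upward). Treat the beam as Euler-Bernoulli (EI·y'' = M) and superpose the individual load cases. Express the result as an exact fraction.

θ(1) = -1/15000 rad

Load 1 — applied couple M₀=-19 kN·m at a=2 m (b=L-a=2):
  θ_1 = M₀x/EI  [x≤a] = (-19)·1/20000 = -19/20000 rad
Load 2 — applied couple M₀=15 kN·m at a=3 m (b=L-a=1):
  θ_2 = M₀x/EI  [x≤a] = 15·1/20000 = 3/4000 rad
Load 3 — applied couple M₀=15 kN·m at a=8/3 m (b=L-a=4/3):
  θ_3 = M₀x/EI  [x≤a] = 15·1/20000 = 3/4000 rad
Load 4 — uniform load w=2 kN/m over full span:
  θ_4 = -wx(x²-3Lx+3L²)/(6EI) = -2·1·(1²-3·4·1+3·4²)/(6·20000) = -37/60000 rad
Superposition: θ = Σ θ_i = -1/15000 rad ≈ -0.000067 rad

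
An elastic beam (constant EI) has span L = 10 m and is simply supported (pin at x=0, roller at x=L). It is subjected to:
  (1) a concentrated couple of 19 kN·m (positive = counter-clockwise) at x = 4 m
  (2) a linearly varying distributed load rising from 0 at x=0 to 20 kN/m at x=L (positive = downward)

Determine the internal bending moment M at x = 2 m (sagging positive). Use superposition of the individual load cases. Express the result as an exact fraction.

Load 1 — applied couple M₀=19 kN·m at a=4 m (b=L-a=6):
  M_1 = M₀x/L  [x≤a] = 19·2/10 = 19/5 kN·m
Load 2 — triangular load w₀=20 kN/m (0→w₀ over full span):
  M_2 = w₀Lx/6 - w₀x³/(6L) = 20·10·2/6 - 20·2³/(6·10) = 64 kN·m
Superposition: M = Σ M_i = 339/5 kN·m ≈ 67.800000 kN·m

M(2) = 339/5 kN·m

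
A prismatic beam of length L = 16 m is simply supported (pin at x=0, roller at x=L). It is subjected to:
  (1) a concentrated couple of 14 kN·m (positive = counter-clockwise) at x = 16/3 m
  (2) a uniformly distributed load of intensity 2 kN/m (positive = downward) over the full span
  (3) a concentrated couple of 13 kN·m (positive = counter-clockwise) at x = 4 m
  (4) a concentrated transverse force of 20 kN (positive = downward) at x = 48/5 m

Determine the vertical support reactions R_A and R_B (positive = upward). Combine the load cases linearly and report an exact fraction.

R_A = 411/16 kN, R_B = 421/16 kN

Load 1 — applied couple M₀=14 kN·m at a=16/3 m (b=L-a=32/3):
  R_A = M₀/L = 14/16 = 7/8 kN
  R_B = -M₀/L = -14/16 = -7/8 kN
Load 2 — uniform load w=2 kN/m over full span:
  R_A = wL/2 = 2·16/2 = 16 kN
  R_B = wL/2 = 2·16/2 = 16 kN
Load 3 — applied couple M₀=13 kN·m at a=4 m (b=L-a=12):
  R_A = M₀/L = 13/16 kN
  R_B = -M₀/L = -13/16 kN
Load 4 — point force P=20 kN at a=48/5 m (b=L-a=32/5):
  R_A = Pb/L = 20·(32/5)/16 = 8 kN
  R_B = Pa/L = 20·(48/5)/16 = 12 kN
Superposition: R_A = 411/16 kN, R_B = 421/16 kN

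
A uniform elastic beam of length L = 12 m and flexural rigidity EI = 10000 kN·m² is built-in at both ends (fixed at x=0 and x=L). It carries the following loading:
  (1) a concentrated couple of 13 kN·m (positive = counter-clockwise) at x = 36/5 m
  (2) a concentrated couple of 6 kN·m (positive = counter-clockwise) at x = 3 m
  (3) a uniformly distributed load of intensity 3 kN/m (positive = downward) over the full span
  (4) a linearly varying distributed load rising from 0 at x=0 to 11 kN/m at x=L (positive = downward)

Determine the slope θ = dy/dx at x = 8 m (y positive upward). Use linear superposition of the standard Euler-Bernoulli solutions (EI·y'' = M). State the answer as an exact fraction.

θ(8) = 20249/2250000 rad

Load 1 — applied couple M₀=13 kN·m at a=36/5 m (b=L-a=24/5):
  θ_1 = (R_Ax²/2 - M_Ax - M₀(x-a))/EI  [x>a] with R_A=39/25, M_A=104/25 = ((39/25)·8²/2 - (104/25)·8 - 13·(8-(36/5)))/10000 = 39/62500 rad
Load 2 — applied couple M₀=6 kN·m at a=3 m (b=L-a=9):
  θ_2 = (R_Ax²/2 - M_Ax - M₀(x-a))/EI  [x>a] with R_A=9/16, M_A=-9/8 = ((9/16)·8²/2 - (-9/8)·8 - 6·(8-3))/10000 = -3/10000 rad
Load 3 — uniform load w=3 kN/m over full span:
  θ_3 = -wx(L-x)(L-2x)/(12EI) = -3·8·(12-8)·(12-2·8)/(12·10000) = 2/625 rad
Load 4 — triangular load w₀=11 kN/m (0→w₀ over full span):
  θ_4 = -w₀(2x(L-x)(L-2x)(x+2L)+x²(L-x)²)/(120LEI) = -11·(2·8·(12-8)·(12-2·8)·(8+2·12)+8²·(12-8)²)/(120·12·10000) = 154/28125 rad
Superposition: θ = Σ θ_i = 20249/2250000 rad ≈ 0.009000 rad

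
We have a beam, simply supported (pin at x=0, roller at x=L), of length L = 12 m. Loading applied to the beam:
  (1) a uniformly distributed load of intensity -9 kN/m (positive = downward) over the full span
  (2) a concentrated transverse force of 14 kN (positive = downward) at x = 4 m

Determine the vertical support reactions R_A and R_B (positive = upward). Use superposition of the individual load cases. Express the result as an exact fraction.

R_A = -134/3 kN, R_B = -148/3 kN

Load 1 — uniform load w=-9 kN/m over full span:
  R_A = wL/2 = (-9)·12/2 = -54 kN
  R_B = wL/2 = (-9)·12/2 = -54 kN
Load 2 — point force P=14 kN at a=4 m (b=L-a=8):
  R_A = Pb/L = 14·8/12 = 28/3 kN
  R_B = Pa/L = 14·4/12 = 14/3 kN
Superposition: R_A = -134/3 kN, R_B = -148/3 kN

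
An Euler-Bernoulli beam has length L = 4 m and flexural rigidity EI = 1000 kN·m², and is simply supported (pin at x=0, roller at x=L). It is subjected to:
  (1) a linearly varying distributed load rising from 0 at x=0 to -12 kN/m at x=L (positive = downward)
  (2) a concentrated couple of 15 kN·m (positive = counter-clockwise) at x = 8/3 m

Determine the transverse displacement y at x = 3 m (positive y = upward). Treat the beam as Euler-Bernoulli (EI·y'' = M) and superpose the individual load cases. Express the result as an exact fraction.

y(3) = 131/12000 m

Load 1 — triangular load w₀=-12 kN/m (0→w₀ over full span):
  y_1 = -w₀x(7L⁴-10L²x²+3x⁴)/(360LEI) = -(-12)·3·(7·4⁴-10·4²·3²+3·3⁴)/(360·4·1000) = 119/8000 m
Load 2 — applied couple M₀=15 kN·m at a=8/3 m (b=L-a=4/3):
  y_2 = (M₀x³/(6L)-M₀(x-a)²/2+C₁x)/EI  [x>a] with C₁=M₀(3b²-L²)/(6L)=-20/3 = (15·3³/(6·4)-15·(3-(8/3))²/2+(-20/3)·3)/1000 = -19/4800 m
Superposition: y = Σ y_i = 131/12000 m ≈ 0.010917 m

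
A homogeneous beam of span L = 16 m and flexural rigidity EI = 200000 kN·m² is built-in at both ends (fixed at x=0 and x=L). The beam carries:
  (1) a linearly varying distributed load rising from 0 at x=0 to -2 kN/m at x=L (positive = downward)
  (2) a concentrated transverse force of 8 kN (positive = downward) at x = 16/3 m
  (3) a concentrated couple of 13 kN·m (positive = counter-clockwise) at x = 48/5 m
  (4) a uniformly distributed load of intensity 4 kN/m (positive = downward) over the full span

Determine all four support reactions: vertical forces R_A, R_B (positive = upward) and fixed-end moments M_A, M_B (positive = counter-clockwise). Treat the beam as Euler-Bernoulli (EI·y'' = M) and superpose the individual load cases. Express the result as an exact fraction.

Load 1 — triangular load w₀=-2 kN/m (0→w₀ over full span):
  R_A = 3w₀L/20 = 3·(-2)·16/20 = -24/5 kN
  M_A = w₀L²/30 = (-2)·16²/30 = -256/15 kN·m
  R_B = 7w₀L/20 = 7·(-2)·16/20 = -56/5 kN
  M_B = -w₀L²/20 = -(-2)·16²/20 = 128/5 kN·m
Load 2 — point force P=8 kN at a=16/3 m (b=L-a=32/3):
  R_A = Pb²(3a+b)/L³ = 8·(32/3)²·(3·(16/3)+(32/3))/16³ = 160/27 kN
  M_A = Pab²/L² = 8·(16/3)·(32/3)²/16² = 512/27 kN·m
  R_B = Pa²(a+3b)/L³ = 8·(16/3)²·((16/3)+3·(32/3))/16³ = 56/27 kN
  M_B = -Pa²b/L² = -8·(16/3)²·(32/3)/16² = -256/27 kN·m
Load 3 — applied couple M₀=13 kN·m at a=48/5 m (b=L-a=32/5):
  R_A = 6M₀ab/L³ = 6·13·(48/5)·(32/5)/16³ = 117/100 kN
  M_A = M₀b(2a-b)/L² = 13·(32/5)·(2·(48/5)-(32/5))/16² = 104/25 kN·m
  R_B = -6M₀ab/L³ = -6·13·(48/5)·(32/5)/16³ = -117/100 kN
  M_B = M₀a(2b-a)/L² = 13·(48/5)·(2·(32/5)-(48/5))/16² = 39/25 kN·m
Load 4 — uniform load w=4 kN/m over full span:
  R_A = wL/2 = 4·16/2 = 32 kN
  M_A = wL²/12 = 4·16²/12 = 256/3 kN·m
  R_B = wL/2 = 4·16/2 = 32 kN
  M_B = -wL²/12 = -4·16²/12 = -256/3 kN·m
Superposition: R_A = 92599/2700 kN, M_A = 61688/675 kN·m, R_B = 58601/2700 kN, M_B = -45667/675 kN·m

R_A = 92599/2700 kN, M_A = 61688/675 kN·m, R_B = 58601/2700 kN, M_B = -45667/675 kN·m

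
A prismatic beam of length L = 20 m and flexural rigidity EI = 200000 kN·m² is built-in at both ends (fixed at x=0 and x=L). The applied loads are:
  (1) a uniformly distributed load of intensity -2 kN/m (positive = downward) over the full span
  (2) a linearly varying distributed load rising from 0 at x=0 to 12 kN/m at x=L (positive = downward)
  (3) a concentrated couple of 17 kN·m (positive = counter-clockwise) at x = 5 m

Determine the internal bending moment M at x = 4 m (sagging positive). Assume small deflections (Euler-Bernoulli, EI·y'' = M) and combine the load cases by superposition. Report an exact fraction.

Load 1 — uniform load w=-2 kN/m over full span:
  M_1 = wLx/2 - wL²/12 - wx²/2 = (-2)·20·4/2 - (-2)·20²/12 - (-2)·4²/2 = 8/3 kN·m
Load 2 — triangular load w₀=12 kN/m (0→w₀ over full span):
  M_2 = 3w₀Lx/20 - w₀L²/30 - w₀x³/(6L) = 3·12·20·4/20 - 12·20²/30 - 12·4³/(6·20) = -112/5 kN·m
Load 3 — applied couple M₀=17 kN·m at a=5 m (b=L-a=15):
  M_3 = R_Ax - M_A  [x≤a] with R_A=153/160, M_A=-51/16 = (153/160)·4 - (-51/16) = 561/80 kN·m
Superposition: M = Σ M_i = -3053/240 kN·m ≈ -12.720833 kN·m

M(4) = -3053/240 kN·m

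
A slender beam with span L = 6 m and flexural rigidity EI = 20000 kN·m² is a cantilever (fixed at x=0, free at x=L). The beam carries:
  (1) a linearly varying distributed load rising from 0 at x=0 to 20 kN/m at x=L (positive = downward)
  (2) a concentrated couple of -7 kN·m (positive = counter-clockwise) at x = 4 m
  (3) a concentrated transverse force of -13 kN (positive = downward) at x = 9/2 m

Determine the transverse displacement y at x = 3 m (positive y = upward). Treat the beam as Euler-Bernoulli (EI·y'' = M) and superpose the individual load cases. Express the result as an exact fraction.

Load 1 — triangular load w₀=20 kN/m (0→w₀ over full span):
  y_1 = (w₀Lx³/12-w₀L²x²/6-w₀x⁵/(120L))/EI = (20·6·3³/12-20·6²·3²/6-20·3⁵/(120·6))/20000 = -3267/80000 m
Load 2 — applied couple M₀=-7 kN·m at a=4 m (b=L-a=2):
  y_2 = M₀x²/(2EI)  [x≤a] = (-7)·3²/(2·20000) = -63/40000 m
Load 3 — point force P=-13 kN at a=9/2 m (b=L-a=3/2):
  y_3 = -Px²(3a-x)/(6EI)  [x≤a] = -(-13)·3²·(3·(9/2)-3)/(6·20000) = 819/80000 m
Superposition: y = Σ y_i = -1287/40000 m ≈ -0.032175 m

y(3) = -1287/40000 m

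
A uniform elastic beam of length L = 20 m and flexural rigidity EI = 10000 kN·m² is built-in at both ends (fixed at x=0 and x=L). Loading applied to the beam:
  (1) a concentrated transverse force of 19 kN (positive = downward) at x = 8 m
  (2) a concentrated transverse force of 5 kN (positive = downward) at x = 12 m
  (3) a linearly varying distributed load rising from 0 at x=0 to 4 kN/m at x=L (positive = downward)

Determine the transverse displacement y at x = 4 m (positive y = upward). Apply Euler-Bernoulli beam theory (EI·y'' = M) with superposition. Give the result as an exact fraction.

y(4) = -5194/78125 m

Load 1 — point force P=19 kN at a=8 m (b=L-a=12):
  y_1 = -Pb²x²(3aL-(3a+b)x)/(6L³EI)  [x≤a] = -19·12²·4²·(3·8·20-(3·8+12)·4)/(6·20³·10000) = -2394/78125 m
Load 2 — point force P=5 kN at a=12 m (b=L-a=8):
  y_2 = -Pb²x²(3aL-(3a+b)x)/(6L³EI)  [x≤a] = -5·8²·4²·(3·12·20-(3·12+8)·4)/(6·20³·10000) = -272/46875 m
Load 3 — triangular load w₀=4 kN/m (0→w₀ over full span):
  y_3 = -w₀x²(L-x)²(x+2L)/(120LEI) = -4·4²·(20-4)²·(4+2·20)/(120·20·10000) = -1408/46875 m
Superposition: y = Σ y_i = -5194/78125 m ≈ -0.066483 m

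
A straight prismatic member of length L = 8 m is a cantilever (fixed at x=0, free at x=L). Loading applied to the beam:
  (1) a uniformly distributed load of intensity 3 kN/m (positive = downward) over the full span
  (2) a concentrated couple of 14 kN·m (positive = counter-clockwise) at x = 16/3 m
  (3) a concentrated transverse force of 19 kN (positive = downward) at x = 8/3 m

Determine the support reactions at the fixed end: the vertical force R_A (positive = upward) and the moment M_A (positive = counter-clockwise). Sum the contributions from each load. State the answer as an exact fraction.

Load 1 — uniform load w=3 kN/m over full span:
  R_A = wL = 3·8 = 24 kN
  M_A = wL²/2 = 3·8²/2 = 96 kN·m
Load 2 — applied couple M₀=14 kN·m at a=16/3 m (b=L-a=8/3):
  R_A = 0 kN
  M_A = -M₀ = -14 kN·m
Load 3 — point force P=19 kN at a=8/3 m (b=L-a=16/3):
  R_A = P = 19 kN
  M_A = Pa = 19·(8/3) = 152/3 kN·m
Superposition: R_A = 43 kN, M_A = 398/3 kN·m

R_A = 43 kN, M_A = 398/3 kN·m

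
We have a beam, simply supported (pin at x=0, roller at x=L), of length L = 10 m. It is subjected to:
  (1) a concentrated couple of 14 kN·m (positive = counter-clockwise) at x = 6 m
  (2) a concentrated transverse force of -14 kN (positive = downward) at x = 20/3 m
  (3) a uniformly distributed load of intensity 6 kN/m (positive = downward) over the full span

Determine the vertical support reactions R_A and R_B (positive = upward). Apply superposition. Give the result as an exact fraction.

Load 1 — applied couple M₀=14 kN·m at a=6 m (b=L-a=4):
  R_A = M₀/L = 14/10 = 7/5 kN
  R_B = -M₀/L = -14/10 = -7/5 kN
Load 2 — point force P=-14 kN at a=20/3 m (b=L-a=10/3):
  R_A = Pb/L = (-14)·(10/3)/10 = -14/3 kN
  R_B = Pa/L = (-14)·(20/3)/10 = -28/3 kN
Load 3 — uniform load w=6 kN/m over full span:
  R_A = wL/2 = 6·10/2 = 30 kN
  R_B = wL/2 = 6·10/2 = 30 kN
Superposition: R_A = 401/15 kN, R_B = 289/15 kN

R_A = 401/15 kN, R_B = 289/15 kN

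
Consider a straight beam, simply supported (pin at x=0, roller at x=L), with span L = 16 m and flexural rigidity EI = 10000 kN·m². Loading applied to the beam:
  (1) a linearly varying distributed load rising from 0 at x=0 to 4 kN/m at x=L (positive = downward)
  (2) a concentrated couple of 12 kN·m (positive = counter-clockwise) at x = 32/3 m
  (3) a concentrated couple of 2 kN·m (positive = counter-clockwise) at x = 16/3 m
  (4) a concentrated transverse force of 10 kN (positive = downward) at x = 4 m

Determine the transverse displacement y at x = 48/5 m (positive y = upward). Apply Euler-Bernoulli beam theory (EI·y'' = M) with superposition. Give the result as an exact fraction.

y(48/5) = -19889992/87890625 m

Load 1 — triangular load w₀=4 kN/m (0→w₀ over full span):
  y_1 = -w₀x(7L⁴-10L²x²+3x⁴)/(360LEI) = -4·(48/5)·(7·16⁴-10·16²·(48/5)²+3·(48/5)⁴)/(360·16·10000) = -4849664/29296875 m
Load 2 — applied couple M₀=12 kN·m at a=32/3 m (b=L-a=16/3):
  y_2 = (M₀x³/(6L)+C₁x)/EI  [x≤a] with C₁=M₀(3b²-L²)/(6L)=-64/3 = (12·(48/5)³/(6·16)+(-64/3)·(48/5))/10000 = -736/78125 m
Load 3 — applied couple M₀=2 kN·m at a=16/3 m (b=L-a=32/3):
  y_3 = (M₀x³/(6L)-M₀(x-a)²/2+C₁x)/EI  [x>a] with C₁=M₀(3b²-L²)/(6L)=16/9 = (2·(48/5)³/(6·16)-2·((48/5)-(16/3))²/2+(16/9)·(48/5))/10000 = 1216/703125 m
Load 4 — point force P=10 kN at a=4 m (b=L-a=12):
  y_4 = -Pa(L-x)(2Lx-a²-x²)/(6LEI)  [x>a] = -10·4·(16-(48/5))·(2·16·(48/5)-4²-(48/5)²)/(6·16·10000) = -2488/46875 m
Superposition: y = Σ y_i = -19889992/87890625 m ≈ -0.226304 m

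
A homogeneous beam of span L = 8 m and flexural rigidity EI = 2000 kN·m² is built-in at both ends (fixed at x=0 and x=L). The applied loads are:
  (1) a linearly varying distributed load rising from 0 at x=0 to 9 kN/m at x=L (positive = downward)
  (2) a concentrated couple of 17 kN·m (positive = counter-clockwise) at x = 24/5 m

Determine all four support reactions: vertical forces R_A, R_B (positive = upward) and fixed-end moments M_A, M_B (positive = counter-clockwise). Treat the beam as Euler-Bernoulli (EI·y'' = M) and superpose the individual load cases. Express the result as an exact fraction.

Load 1 — triangular load w₀=9 kN/m (0→w₀ over full span):
  R_A = 3w₀L/20 = 3·9·8/20 = 54/5 kN
  M_A = w₀L²/30 = 9·8²/30 = 96/5 kN·m
  R_B = 7w₀L/20 = 7·9·8/20 = 126/5 kN
  M_B = -w₀L²/20 = -9·8²/20 = -144/5 kN·m
Load 2 — applied couple M₀=17 kN·m at a=24/5 m (b=L-a=16/5):
  R_A = 6M₀ab/L³ = 6·17·(24/5)·(16/5)/8³ = 153/50 kN
  M_A = M₀b(2a-b)/L² = 17·(16/5)·(2·(24/5)-(16/5))/8² = 136/25 kN·m
  R_B = -6M₀ab/L³ = -6·17·(24/5)·(16/5)/8³ = -153/50 kN
  M_B = M₀a(2b-a)/L² = 17·(24/5)·(2·(16/5)-(24/5))/8² = 51/25 kN·m
Superposition: R_A = 693/50 kN, M_A = 616/25 kN·m, R_B = 1107/50 kN, M_B = -669/25 kN·m

R_A = 693/50 kN, M_A = 616/25 kN·m, R_B = 1107/50 kN, M_B = -669/25 kN·m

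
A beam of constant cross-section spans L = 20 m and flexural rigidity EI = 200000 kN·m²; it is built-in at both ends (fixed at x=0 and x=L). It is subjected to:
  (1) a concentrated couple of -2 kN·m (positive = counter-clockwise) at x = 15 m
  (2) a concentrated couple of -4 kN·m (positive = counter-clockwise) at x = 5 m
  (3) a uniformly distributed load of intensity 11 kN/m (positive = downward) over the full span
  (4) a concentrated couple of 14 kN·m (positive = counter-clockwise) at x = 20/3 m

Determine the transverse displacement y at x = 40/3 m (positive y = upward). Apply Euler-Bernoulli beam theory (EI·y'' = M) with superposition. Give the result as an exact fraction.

Load 1 — applied couple M₀=-2 kN·m at a=15 m (b=L-a=5):
  y_1 = (R_Ax³/6 - M_Ax²/2)/EI  [x≤a] with R_A=-9/80, M_A=-5/8 = ((-9/80)·(40/3)³/6 - (-5/8)·(40/3)²/2)/200000 = 1/18000 m
Load 2 — applied couple M₀=-4 kN·m at a=5 m (b=L-a=15):
  y_2 = (R_Ax³/6 - M_Ax²/2 - M₀(x-a)²/2)/EI  [x>a] with R_A=-9/40, M_A=3/4 = ((-9/40)·(40/3)³/6 - (3/4)·(40/3)²/2 - (-4)·((40/3)-5)²/2)/200000 = -1/12000 m
Load 3 — uniform load w=11 kN/m over full span:
  y_3 = -wx²(L-x)²/(24EI) = -11·(40/3)²·(20-(40/3))²/(24·200000) = -22/1215 m
Load 4 — applied couple M₀=14 kN·m at a=20/3 m (b=L-a=40/3):
  y_4 = (R_Ax³/6 - M_Ax²/2 - M₀(x-a)²/2)/EI  [x>a] with R_A=14/15, M_A=0 = ((14/15)·(40/3)³/6 - 0·(40/3)²/2 - 14·((40/3)-(20/3))²/2)/200000 = 7/24300 m
Superposition: y = Σ y_i = -17347/972000 m ≈ -0.017847 m

y(40/3) = -17347/972000 m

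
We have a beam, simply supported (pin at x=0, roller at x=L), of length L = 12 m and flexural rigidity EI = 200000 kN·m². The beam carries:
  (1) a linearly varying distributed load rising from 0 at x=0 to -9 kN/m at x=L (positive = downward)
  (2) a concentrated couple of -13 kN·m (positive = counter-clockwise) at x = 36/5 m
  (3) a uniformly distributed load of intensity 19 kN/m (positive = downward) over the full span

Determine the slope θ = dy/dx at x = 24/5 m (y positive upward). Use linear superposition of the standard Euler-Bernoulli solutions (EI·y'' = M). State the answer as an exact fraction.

θ(24/5) = -91331/62500000 rad

Load 1 — triangular load w₀=-9 kN/m (0→w₀ over full span):
  θ_1 = -w₀(7L⁴-30L²x²+15x⁴)/(360LEI) = -(-9)·(7·12⁴-30·12²·(24/5)²+15·(24/5)⁴)/(360·12·200000) = 8721/15625000 rad
Load 2 — applied couple M₀=-13 kN·m at a=36/5 m (b=L-a=24/5):
  θ_2 = (M₀x²/(2L)+C₁)/EI  [x≤a] with C₁=M₀(3b²-L²)/(6L)=338/25 = ((-13)·(24/5)²/(2·12)+(338/25))/200000 = 13/2500000 rad
Load 3 — uniform load w=19 kN/m over full span:
  θ_3 = -w(L³-6Lx²+4x³)/(24EI) = -19·(12³-6·12·(24/5)²+4·(24/5)³)/(24·200000) = -6327/3125000 rad
Superposition: θ = Σ θ_i = -91331/62500000 rad ≈ -0.001461 rad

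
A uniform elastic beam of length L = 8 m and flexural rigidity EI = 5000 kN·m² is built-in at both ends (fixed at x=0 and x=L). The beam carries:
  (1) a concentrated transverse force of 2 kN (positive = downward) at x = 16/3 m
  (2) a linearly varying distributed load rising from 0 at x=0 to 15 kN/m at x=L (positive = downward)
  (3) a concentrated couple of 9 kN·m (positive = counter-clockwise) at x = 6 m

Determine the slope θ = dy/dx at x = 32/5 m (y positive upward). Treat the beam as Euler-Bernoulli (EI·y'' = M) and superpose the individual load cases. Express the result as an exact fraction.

θ(32/5) = 32893/4218750 rad

Load 1 — point force P=2 kN at a=16/3 m (b=L-a=8/3):
  θ_1 = Pa²(L-x)(2bL-(3b+a)(L-x))/(2L³EI)  [x>a] = 2·(16/3)²·(8-(32/5))·(2·(8/3)·8-(3·(8/3)+(16/3))·(8-(32/5)))/(2·8³·5000) = 32/84375 rad
Load 2 — triangular load w₀=15 kN/m (0→w₀ over full span):
  θ_2 = -w₀(2x(L-x)(L-2x)(x+2L)+x²(L-x)²)/(120LEI) = -15·(2·(32/5)·(8-(32/5))·(8-2·(32/5))·((32/5)+2·8)+(32/5)²·(8-(32/5))²)/(120·8·5000) = 512/78125 rad
Load 3 — applied couple M₀=9 kN·m at a=6 m (b=L-a=2):
  θ_3 = (R_Ax²/2 - M_Ax - M₀(x-a))/EI  [x>a] with R_A=81/64, M_A=45/16 = ((81/64)·(32/5)²/2 - (45/16)·(32/5) - 9·((32/5)-6))/5000 = 27/31250 rad
Superposition: θ = Σ θ_i = 32893/4218750 rad ≈ 0.007797 rad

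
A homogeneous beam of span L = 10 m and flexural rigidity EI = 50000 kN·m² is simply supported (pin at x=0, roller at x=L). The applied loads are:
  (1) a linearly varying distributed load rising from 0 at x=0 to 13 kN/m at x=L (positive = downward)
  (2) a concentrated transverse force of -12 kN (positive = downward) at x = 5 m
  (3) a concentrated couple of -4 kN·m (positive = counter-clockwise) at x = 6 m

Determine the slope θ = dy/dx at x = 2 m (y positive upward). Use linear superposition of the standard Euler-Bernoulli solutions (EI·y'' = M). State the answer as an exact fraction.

θ(2) = -6509/2250000 rad

Load 1 — triangular load w₀=13 kN/m (0→w₀ over full span):
  θ_1 = -w₀(7L⁴-30L²x²+15x⁴)/(360LEI) = -13·(7·10⁴-30·10²·2²+15·2⁴)/(360·10·50000) = -1183/281250 rad
Load 2 — point force P=-12 kN at a=5 m (b=L-a=5):
  θ_2 = -Pb(L²-b²-3x²)/(6LEI)  [x≤a] = -(-12)·5·(10²-5²-3·2²)/(6·10·50000) = 63/50000 rad
Load 3 — applied couple M₀=-4 kN·m at a=6 m (b=L-a=4):
  θ_3 = (M₀x²/(2L)+C₁)/EI  [x≤a] with C₁=M₀(3b²-L²)/(6L)=52/15 = ((-4)·2²/(2·10)+(52/15))/50000 = 1/18750 rad
Superposition: θ = Σ θ_i = -6509/2250000 rad ≈ -0.002893 rad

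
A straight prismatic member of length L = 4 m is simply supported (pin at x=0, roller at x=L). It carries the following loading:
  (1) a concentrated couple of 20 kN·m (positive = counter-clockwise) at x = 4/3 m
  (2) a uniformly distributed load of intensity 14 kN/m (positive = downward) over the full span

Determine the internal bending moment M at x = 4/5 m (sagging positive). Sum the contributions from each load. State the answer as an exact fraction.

Load 1 — applied couple M₀=20 kN·m at a=4/3 m (b=L-a=8/3):
  M_1 = M₀x/L  [x≤a] = 20·(4/5)/4 = 4 kN·m
Load 2 — uniform load w=14 kN/m over full span:
  M_2 = wx(L-x)/2 = 14·(4/5)·(4-(4/5))/2 = 448/25 kN·m
Superposition: M = Σ M_i = 548/25 kN·m ≈ 21.920000 kN·m

M(4/5) = 548/25 kN·m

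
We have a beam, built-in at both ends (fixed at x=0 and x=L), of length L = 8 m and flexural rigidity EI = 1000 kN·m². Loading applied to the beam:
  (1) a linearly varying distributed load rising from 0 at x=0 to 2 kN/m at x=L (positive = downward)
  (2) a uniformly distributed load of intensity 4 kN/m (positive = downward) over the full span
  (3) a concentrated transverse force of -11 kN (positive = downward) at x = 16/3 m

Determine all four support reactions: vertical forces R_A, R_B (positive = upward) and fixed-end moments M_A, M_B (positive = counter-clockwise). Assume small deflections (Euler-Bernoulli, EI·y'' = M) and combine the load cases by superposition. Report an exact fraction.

Load 1 — triangular load w₀=2 kN/m (0→w₀ over full span):
  R_A = 3w₀L/20 = 3·2·8/20 = 12/5 kN
  M_A = w₀L²/30 = 2·8²/30 = 64/15 kN·m
  R_B = 7w₀L/20 = 7·2·8/20 = 28/5 kN
  M_B = -w₀L²/20 = -2·8²/20 = -32/5 kN·m
Load 2 — uniform load w=4 kN/m over full span:
  R_A = wL/2 = 4·8/2 = 16 kN
  M_A = wL²/12 = 4·8²/12 = 64/3 kN·m
  R_B = wL/2 = 4·8/2 = 16 kN
  M_B = -wL²/12 = -4·8²/12 = -64/3 kN·m
Load 3 — point force P=-11 kN at a=16/3 m (b=L-a=8/3):
  R_A = Pb²(3a+b)/L³ = (-11)·(8/3)²·(3·(16/3)+(8/3))/8³ = -77/27 kN
  M_A = Pab²/L² = (-11)·(16/3)·(8/3)²/8² = -176/27 kN·m
  R_B = Pa²(a+3b)/L³ = (-11)·(16/3)²·((16/3)+3·(8/3))/8³ = -220/27 kN
  M_B = -Pa²b/L² = -(-11)·(16/3)²·(8/3)/8² = 352/27 kN·m
Superposition: R_A = 2099/135 kN, M_A = 2576/135 kN·m, R_B = 1816/135 kN, M_B = -1984/135 kN·m

R_A = 2099/135 kN, M_A = 2576/135 kN·m, R_B = 1816/135 kN, M_B = -1984/135 kN·m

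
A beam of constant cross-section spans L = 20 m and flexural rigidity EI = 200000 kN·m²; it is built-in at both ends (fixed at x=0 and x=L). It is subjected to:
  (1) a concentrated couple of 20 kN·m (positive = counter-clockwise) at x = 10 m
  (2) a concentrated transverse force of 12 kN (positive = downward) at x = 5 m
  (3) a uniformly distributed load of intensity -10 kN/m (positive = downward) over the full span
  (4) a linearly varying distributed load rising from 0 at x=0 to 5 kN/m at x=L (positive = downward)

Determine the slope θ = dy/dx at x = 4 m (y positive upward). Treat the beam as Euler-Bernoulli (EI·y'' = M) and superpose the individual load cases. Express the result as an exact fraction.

θ(4) = 643/300000 rad

Load 1 — applied couple M₀=20 kN·m at a=10 m (b=L-a=10):
  θ_1 = (R_Ax²/2 - M_Ax)/EI  [x≤a] with R_A=3/2, M_A=5 = ((3/2)·4²/2 - 5·4)/200000 = -1/25000 rad
Load 2 — point force P=12 kN at a=5 m (b=L-a=15):
  θ_2 = -Pb²x(2aL-(3a+b)x)/(2L³EI)  [x≤a] = -12·15²·4·(2·5·20-(3·5+15)·4)/(2·20³·200000) = -27/100000 rad
Load 3 — uniform load w=-10 kN/m over full span:
  θ_3 = -wx(L-x)(L-2x)/(12EI) = -(-10)·4·(20-4)·(20-2·4)/(12·200000) = 2/625 rad
Load 4 — triangular load w₀=5 kN/m (0→w₀ over full span):
  θ_4 = -w₀(2x(L-x)(L-2x)(x+2L)+x²(L-x)²)/(120LEI) = -5·(2·4·(20-4)·(20-2·4)·(4+2·20)+4²·(20-4)²)/(120·20·200000) = -7/9375 rad
Superposition: θ = Σ θ_i = 643/300000 rad ≈ 0.002143 rad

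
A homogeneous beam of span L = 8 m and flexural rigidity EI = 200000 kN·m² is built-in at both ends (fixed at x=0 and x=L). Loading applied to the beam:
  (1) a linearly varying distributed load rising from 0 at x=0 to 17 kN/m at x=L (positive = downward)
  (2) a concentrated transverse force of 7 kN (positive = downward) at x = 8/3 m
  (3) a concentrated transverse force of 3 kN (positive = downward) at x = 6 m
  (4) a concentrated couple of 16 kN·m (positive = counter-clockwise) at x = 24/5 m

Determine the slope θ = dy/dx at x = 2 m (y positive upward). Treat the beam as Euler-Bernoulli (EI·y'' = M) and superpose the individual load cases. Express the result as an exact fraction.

Load 1 — triangular load w₀=17 kN/m (0→w₀ over full span):
  θ_1 = -w₀(2x(L-x)(L-2x)(x+2L)+x²(L-x)²)/(120LEI) = -17·(2·2·(8-2)·(8-2·2)·(2+2·8)+2²·(8-2)²)/(120·8·200000) = -663/4000000 rad
Load 2 — point force P=7 kN at a=8/3 m (b=L-a=16/3):
  θ_2 = -Pb²x(2aL-(3a+b)x)/(2L³EI)  [x≤a] = -7·(16/3)²·2·(2·(8/3)·8-(3·(8/3)+(16/3))·2)/(2·8³·200000) = -7/225000 rad
Load 3 — point force P=3 kN at a=6 m (b=L-a=2):
  θ_3 = -Pb²x(2aL-(3a+b)x)/(2L³EI)  [x≤a] = -3·2²·2·(2·6·8-(3·6+2)·2)/(2·8³·200000) = -21/3200000 rad
Load 4 — applied couple M₀=16 kN·m at a=24/5 m (b=L-a=16/5):
  θ_4 = (R_Ax²/2 - M_Ax)/EI  [x≤a] with R_A=72/25, M_A=128/25 = ((72/25)·2²/2 - (128/25)·2)/200000 = -7/312500 rad
Superposition: θ = Σ θ_i = -162593/720000000 rad ≈ -0.000226 rad

θ(2) = -162593/720000000 rad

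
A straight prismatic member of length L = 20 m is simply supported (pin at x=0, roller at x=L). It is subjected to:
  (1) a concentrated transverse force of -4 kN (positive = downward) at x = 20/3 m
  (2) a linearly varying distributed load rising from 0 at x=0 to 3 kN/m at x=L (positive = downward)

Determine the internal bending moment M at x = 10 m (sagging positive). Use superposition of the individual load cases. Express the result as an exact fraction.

Load 1 — point force P=-4 kN at a=20/3 m (b=L-a=40/3):
  M_1 = Pa(L-x)/L  [x>a] = (-4)·(20/3)·(20-10)/20 = -40/3 kN·m
Load 2 — triangular load w₀=3 kN/m (0→w₀ over full span):
  M_2 = w₀Lx/6 - w₀x³/(6L) = 3·20·10/6 - 3·10³/(6·20) = 75 kN·m
Superposition: M = Σ M_i = 185/3 kN·m ≈ 61.666667 kN·m

M(10) = 185/3 kN·m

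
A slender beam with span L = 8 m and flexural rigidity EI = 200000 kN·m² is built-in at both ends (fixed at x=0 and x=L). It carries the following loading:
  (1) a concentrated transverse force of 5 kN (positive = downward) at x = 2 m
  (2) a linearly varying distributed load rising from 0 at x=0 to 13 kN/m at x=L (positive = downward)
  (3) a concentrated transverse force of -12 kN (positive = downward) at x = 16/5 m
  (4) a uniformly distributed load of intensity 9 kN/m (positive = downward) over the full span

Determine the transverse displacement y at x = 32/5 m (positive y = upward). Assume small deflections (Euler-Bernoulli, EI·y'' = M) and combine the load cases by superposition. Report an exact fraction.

y(32/5) = -250321/781250000 m

Load 1 — point force P=5 kN at a=2 m (b=L-a=6):
  y_1 = -Pa²(L-x)²(3bL-(3b+a)(L-x))/(6L³EI)  [x>a] = -5·2²·(8-(32/5))²·(3·6·8-(3·6+2)·(8-(32/5)))/(6·8³·200000) = -7/750000 m
Load 2 — triangular load w₀=13 kN/m (0→w₀ over full span):
  y_2 = -w₀x²(L-x)²(x+2L)/(120LEI) = -13·(32/5)²·(8-(32/5))²·((32/5)+2·8)/(120·8·200000) = -23296/146484375 m
Load 3 — point force P=-12 kN at a=16/5 m (b=L-a=24/5):
  y_3 = -Pa²(L-x)²(3bL-(3b+a)(L-x))/(6L³EI)  [x>a] = -(-12)·(16/5)²·(8-(32/5))²·(3·(24/5)·8-(3·(24/5)+(16/5))·(8-(32/5)))/(6·8³·200000) = 2176/48828125 m
Load 4 — uniform load w=9 kN/m over full span:
  y_4 = -wx²(L-x)²/(24EI) = -9·(32/5)²·(8-(32/5))²/(24·200000) = -384/1953125 m
Superposition: y = Σ y_i = -250321/781250000 m ≈ -0.000320 m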